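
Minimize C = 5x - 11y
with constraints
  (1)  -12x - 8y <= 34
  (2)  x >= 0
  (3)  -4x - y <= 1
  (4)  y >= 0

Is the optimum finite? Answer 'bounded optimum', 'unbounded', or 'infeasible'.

unbounded

From the feasible point (0, 0), moving in the direction (0, 1) keeps every constraint satisfied while C decreases without bound.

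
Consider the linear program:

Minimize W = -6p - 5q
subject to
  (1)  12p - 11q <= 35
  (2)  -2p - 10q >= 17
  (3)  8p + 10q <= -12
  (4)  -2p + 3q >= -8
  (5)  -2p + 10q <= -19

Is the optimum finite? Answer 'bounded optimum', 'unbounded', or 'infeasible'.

Vertices and W = -6p - 5q:
  (5/6, -28/15) → W = 13/3
  (1/2, -9/5) → W = 6
  (1, -2) → W = 4
The feasible region has finitely many vertices and no improving ray; the minimum is 4 at (1, -2).

bounded optimum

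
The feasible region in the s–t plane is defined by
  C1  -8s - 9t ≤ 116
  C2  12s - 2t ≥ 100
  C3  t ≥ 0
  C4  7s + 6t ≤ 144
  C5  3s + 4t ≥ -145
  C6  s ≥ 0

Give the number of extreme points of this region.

Of the 15 pairwise boundary intersections, those satisfying every inequality are:
  (25/3, 0)
  (444/43, 514/43)
  (144/7, 0)

3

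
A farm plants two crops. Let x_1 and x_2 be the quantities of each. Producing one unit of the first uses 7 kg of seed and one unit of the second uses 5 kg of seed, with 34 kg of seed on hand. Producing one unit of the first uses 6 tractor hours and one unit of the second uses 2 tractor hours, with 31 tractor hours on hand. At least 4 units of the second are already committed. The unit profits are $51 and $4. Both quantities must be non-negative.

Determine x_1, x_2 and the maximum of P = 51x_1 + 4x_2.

x_1 = 2, x_2 = 4, maximum P = 118

The binding constraints are 7x_1 + 5x_2 = 34 and x_2 = 4.
Solving simultaneously gives x_1 = 2, x_2 = 4.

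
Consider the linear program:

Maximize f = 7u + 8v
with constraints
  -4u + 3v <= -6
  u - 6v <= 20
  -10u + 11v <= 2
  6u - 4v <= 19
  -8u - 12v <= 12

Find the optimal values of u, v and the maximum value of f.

Vertices and f = 7u + 8v:
  (36/7, 34/7) → f = 524/7
  (1/2, -4/3) → f = -43/6
  (217/26, 101/13) → f = 3135/26
  (45/26, -28/13) → f = -133/26

At the optimal vertex, -10u + 11v = 2 and 6u - 4v = 19.
Solving simultaneously gives u = 217/26, v = 101/13.

u = 217/26, v = 101/13, maximum f = 3135/26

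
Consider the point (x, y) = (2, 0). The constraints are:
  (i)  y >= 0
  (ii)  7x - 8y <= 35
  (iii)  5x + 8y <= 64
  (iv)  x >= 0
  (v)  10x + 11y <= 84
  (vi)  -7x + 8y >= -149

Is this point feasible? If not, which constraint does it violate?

feasible

(i): 0 ≥ 0 ✓
(ii): 14 ≤ 35 ✓
(iii): 10 ≤ 64 ✓
(iv): 2 ≥ 0 ✓
(v): 20 ≤ 84 ✓
(vi): -14 ≥ -149 ✓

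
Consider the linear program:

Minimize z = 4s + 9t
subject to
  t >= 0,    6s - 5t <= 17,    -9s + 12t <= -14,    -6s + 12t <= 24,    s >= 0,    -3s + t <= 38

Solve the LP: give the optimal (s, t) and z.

Vertices and z = 4s + 9t:
  (17/6, 0) → z = 34/3
  (14/9, 0) → z = 56/9
  (134/27, 23/9) → z = 1157/27

At the optimal vertex, t = 0 and -9s + 12t = -14.
Solving simultaneously gives s = 14/9, t = 0.

s = 14/9, t = 0, minimum z = 56/9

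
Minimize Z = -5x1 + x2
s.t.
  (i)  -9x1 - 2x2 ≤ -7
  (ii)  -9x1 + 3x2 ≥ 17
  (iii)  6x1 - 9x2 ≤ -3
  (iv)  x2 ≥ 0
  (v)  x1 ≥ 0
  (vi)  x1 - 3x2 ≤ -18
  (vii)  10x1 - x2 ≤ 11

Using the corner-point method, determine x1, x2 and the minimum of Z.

Feasible corners and Z = -5x1 + x2:
  (1/8, 145/24) → Z = 65/12
  (50/21, 269/21) → Z = 19/21
  (0, 6) → Z = 6
The feasible region is unbounded (it extends along (0, 1), (1, 10)), but Z strictly increases along every unbounded feasible direction, so there is no improving ray and the minimum is attained at a vertex.

The optimum lies where -9x1 + 3x2 = 17 and 10x1 - x2 = 11.
Solving simultaneously gives x1 = 50/21, x2 = 269/21.

x1 = 50/21, x2 = 269/21, minimum Z = 19/21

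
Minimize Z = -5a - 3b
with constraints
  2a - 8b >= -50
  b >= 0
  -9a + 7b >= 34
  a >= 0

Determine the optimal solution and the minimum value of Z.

a = 39/29, b = 191/29, minimum Z = -768/29

Feasible corners and Z = -5a - 3b:
  (39/29, 191/29) → Z = -768/29
  (0, 25/4) → Z = -75/4
  (0, 34/7) → Z = -102/7

The optimum lies where 2a - 8b = -50 and -9a + 7b = 34.
Solving simultaneously gives a = 39/29, b = 191/29.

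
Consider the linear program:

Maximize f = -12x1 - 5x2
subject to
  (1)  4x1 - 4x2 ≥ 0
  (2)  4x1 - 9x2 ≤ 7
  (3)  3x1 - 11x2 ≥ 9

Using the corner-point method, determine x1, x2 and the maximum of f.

Extreme points and f = -12x1 - 5x2:
  (-7/5, -7/5) → f = 119/5
  (-9/8, -9/8) → f = 153/8
  (-4/17, -15/17) → f = 123/17

At the optimal vertex, 4x1 - 4x2 = 0 and 4x1 - 9x2 = 7.
Solving simultaneously gives x1 = -7/5, x2 = -7/5.

x1 = -7/5, x2 = -7/5, maximum f = 119/5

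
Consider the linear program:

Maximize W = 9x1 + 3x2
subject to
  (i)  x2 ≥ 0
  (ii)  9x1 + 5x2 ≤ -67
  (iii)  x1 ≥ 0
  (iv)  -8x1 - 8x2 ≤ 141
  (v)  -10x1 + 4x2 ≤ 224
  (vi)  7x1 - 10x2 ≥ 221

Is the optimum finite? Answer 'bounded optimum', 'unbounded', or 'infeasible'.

infeasible

The boundaries x2 = 0 and 7x1 - 10x2 = 221 meet at (221/7, 0), but that point violates 9x1 + 5x2 ≤ -67. Every candidate vertex is excluded by some other constraint, so the feasible region is empty.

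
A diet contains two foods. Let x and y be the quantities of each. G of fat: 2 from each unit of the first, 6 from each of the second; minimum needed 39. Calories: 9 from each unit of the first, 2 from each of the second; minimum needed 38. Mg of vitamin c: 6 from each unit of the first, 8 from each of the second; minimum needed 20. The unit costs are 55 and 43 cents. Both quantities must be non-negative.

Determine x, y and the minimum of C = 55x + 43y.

Corner points and C = 55x + 43y:
  (0, 19) → C = 817
  (39/2, 0) → C = 2145/2
  (3, 11/2) → C = 803/2
The feasible region is unbounded (it extends along (0, 1), (1, 0)), but C strictly increases along every unbounded feasible direction, so there is no improving ray and the minimum is attained at a vertex.

At the optimal vertex, 2x + 6y = 39 and 9x + 2y = 38.
Solving simultaneously gives x = 3, y = 11/2.

x = 3, y = 11/2, minimum C = 803/2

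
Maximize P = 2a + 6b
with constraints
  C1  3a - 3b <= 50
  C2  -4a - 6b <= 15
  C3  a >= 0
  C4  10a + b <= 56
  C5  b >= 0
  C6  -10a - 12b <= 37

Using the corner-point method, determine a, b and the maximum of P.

a = 0, b = 56, maximum P = 336

Corner points and P = 2a + 6b:
  (0, 56) → P = 336
  (0, 0) → P = 0
  (28/5, 0) → P = 56/5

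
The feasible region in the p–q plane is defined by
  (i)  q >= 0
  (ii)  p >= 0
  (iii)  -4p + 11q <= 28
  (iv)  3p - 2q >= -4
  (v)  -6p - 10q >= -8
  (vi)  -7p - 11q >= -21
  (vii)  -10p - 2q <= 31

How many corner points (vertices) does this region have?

Pairwise boundary intersections that survive every other constraint:
  (0, 0)
  (4/3, 0)
  (0, 4/5)

3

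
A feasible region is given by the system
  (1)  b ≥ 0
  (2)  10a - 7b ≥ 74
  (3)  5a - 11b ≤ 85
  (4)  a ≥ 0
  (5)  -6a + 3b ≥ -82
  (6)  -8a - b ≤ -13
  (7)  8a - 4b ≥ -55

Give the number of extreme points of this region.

The feasible vertices (each the meet of two boundaries and inside every other half-plane) are:
  (37/5, 0)
  (41/3, 0)
  (88/3, 94/3)

3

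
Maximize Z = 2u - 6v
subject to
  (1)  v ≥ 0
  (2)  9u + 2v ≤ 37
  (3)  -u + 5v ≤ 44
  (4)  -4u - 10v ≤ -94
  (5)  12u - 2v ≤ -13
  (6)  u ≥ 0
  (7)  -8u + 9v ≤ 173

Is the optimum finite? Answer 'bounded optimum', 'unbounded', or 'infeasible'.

The boundaries 9u + 2v = 37 and -u + 5v = 44 meet at (97/47, 433/47), but that point violates 12u - 2v ≤ -13. Every candidate vertex is excluded by some other constraint, so the feasible region is empty.

infeasible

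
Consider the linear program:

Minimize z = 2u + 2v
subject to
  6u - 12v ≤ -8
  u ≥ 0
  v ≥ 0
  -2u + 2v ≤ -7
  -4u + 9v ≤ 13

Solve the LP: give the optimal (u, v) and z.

u = 25/3, v = 29/6, minimum z = 79/3

Vertices and z = 2u + 2v:
  (25/3, 29/6) → z = 79/3
  (14, 23/3) → z = 130/3
  (89/10, 27/5) → z = 143/5

The binding constraints are 6u - 12v = -8 and -2u + 2v = -7.
Solving simultaneously gives u = 25/3, v = 29/6.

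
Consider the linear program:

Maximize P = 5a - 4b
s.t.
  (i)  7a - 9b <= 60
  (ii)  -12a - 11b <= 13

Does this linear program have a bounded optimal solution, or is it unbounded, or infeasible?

unbounded

From the feasible point (543/185, -811/185), moving in the direction (9, 7) keeps every constraint satisfied while P increases without bound.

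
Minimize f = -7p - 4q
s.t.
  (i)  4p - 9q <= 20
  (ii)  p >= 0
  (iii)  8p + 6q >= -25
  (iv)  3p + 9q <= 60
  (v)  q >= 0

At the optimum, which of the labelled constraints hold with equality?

Vertices and f = -7p - 4q:
  (80/7, 20/7) → f = -640/7
  (5, 0) → f = -35
  (0, 20/3) → f = -80/3
  (0, 0) → f = 0

The minimum is at (80/7, 20/7). Substituting into each constraint, equality holds for (i) and (iv); the remaining constraints have slack.

(i) and (iv)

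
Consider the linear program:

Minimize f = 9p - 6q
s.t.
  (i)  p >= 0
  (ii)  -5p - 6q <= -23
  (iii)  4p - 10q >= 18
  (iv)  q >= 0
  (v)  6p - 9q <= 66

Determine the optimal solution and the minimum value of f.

Feasible corners and f = 9p - 6q:
  (169/37, 1/37) → f = 1515/37
  (23/5, 0) → f = 207/5
  (83/4, 13/2) → f = 591/4
  (11, 0) → f = 99

The optimum lies where -5p - 6q = -23 and 4p - 10q = 18.
Solving simultaneously gives p = 169/37, q = 1/37.

p = 169/37, q = 1/37, minimum f = 1515/37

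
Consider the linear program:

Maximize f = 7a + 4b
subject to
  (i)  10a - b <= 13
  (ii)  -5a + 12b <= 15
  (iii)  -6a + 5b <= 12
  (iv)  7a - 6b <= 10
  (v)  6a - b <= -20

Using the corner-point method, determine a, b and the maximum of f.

At the optimal vertex, -6a + 5b = 12 and 6a - b = -20.
Solving simultaneously gives a = -11/3, b = -2.

a = -11/3, b = -2, maximum f = -101/3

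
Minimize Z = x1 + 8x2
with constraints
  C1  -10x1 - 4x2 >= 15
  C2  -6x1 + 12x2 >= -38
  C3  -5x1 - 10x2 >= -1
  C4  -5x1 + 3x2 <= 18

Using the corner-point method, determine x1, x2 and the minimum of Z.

x1 = -55/7, x2 = -149/21, minimum Z = -1357/21

Feasible corners and Z = x1 + 8x2:
  (-7/36, -235/72) → Z = -947/36
  (-77/40, 17/16) → Z = 263/40
  (-55/7, -149/21) → Z = -1357/21
  (-177/65, 19/13) → Z = 583/65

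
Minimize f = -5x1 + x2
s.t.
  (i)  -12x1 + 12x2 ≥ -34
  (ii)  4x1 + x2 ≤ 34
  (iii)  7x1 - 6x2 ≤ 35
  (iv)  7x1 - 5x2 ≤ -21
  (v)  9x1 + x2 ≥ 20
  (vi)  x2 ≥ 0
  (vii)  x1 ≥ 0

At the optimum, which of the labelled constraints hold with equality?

(ii) and (iv)

Feasible corners and f = -5x1 + x2:
  (149/27, 322/27) → f = -47/3
  (0, 34) → f = 34
  (79/52, 329/52) → f = -33/26
  (0, 20) → f = 20

The minimum is at (149/27, 322/27). Substituting into each constraint, equality holds for (ii) and (iv); the remaining constraints have slack.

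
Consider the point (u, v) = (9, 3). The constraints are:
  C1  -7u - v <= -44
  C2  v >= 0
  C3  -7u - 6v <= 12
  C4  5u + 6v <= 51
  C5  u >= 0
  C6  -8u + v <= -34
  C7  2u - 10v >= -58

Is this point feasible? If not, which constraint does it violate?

not feasible — violates C4

Constraint C4: 5u + 6v = 63, which is not ≤ 51. All other constraints are satisfied.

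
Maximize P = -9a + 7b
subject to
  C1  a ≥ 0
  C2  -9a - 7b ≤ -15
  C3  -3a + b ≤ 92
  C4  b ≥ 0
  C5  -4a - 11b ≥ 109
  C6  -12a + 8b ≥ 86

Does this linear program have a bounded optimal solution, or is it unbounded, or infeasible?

The boundaries a = 0 and -3a + b = 92 meet at (0, 92), but that point violates -4a - 11b ≥ 109. Every candidate vertex is excluded by some other constraint, so the feasible region is empty.

infeasible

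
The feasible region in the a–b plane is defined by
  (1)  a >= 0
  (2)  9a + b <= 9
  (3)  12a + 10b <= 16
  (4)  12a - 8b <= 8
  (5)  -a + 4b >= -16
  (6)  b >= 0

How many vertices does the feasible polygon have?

5

Intersecting each pair of boundary lines and keeping only the points that satisfy every inequality leaves:
  (0, 8/5)
  (0, 0)
  (37/39, 6/13)
  (20/21, 3/7)
  (2/3, 0)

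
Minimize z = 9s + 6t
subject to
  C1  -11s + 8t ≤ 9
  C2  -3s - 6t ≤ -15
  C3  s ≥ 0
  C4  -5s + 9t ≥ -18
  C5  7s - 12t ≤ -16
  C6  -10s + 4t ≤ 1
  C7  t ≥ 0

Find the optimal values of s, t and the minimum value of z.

Vertices and z = 9s + 6t:
  (7/9, 79/36) → z = 121/6
  (14/13, 51/26) → z = 279/13
  (3/4, 17/8) → z = 39/2
The feasible region is unbounded (it extends along (12, 7), (8, 11)), but z strictly increases along every unbounded feasible direction, so there is no improving ray and the minimum is attained at a vertex.

At the optimal vertex, -3s - 6t = -15 and -10s + 4t = 1.
Solving simultaneously gives s = 3/4, t = 17/8.

s = 3/4, t = 17/8, minimum z = 39/2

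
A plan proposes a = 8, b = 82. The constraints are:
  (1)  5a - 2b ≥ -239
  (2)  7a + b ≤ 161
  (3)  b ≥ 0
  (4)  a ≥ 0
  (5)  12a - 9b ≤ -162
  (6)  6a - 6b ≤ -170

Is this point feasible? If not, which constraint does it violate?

feasible

(1): -124 ≥ -239 ✓
(2): 138 ≤ 161 ✓
(3): 82 ≥ 0 ✓
(4): 8 ≥ 0 ✓
(5): -642 ≤ -162 ✓
(6): -444 ≤ -170 ✓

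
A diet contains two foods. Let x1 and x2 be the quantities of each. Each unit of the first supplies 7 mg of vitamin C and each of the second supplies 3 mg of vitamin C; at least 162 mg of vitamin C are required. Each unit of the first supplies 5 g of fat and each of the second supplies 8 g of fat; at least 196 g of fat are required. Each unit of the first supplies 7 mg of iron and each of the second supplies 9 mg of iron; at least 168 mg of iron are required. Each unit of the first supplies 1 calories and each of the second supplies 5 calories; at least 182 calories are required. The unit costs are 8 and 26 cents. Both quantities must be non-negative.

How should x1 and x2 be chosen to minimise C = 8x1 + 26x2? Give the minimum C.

Corner points and C = 8x1 + 26x2:
  (0, 54) → C = 1404
  (182, 0) → C = 1456
  (33/4, 139/4) → C = 1939/2
The feasible region is unbounded (it extends along (0, 1), (1, 0)), but C strictly increases along every unbounded feasible direction, so there is no improving ray and the minimum is attained at a vertex.

x1 = 33/4, x2 = 139/4, minimum C = 1939/2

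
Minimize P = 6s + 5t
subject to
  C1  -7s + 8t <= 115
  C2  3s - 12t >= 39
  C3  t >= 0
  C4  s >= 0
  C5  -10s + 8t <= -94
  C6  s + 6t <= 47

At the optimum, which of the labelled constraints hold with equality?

Corner points and P = 6s + 5t:
  (13, 0) → P = 78
  (133/5, 17/5) → P = 883/5
  (47, 0) → P = 282

The minimum is at (13, 0). Substituting into each constraint, equality holds for C2 and C3; the remaining constraints have slack.

C2 and C3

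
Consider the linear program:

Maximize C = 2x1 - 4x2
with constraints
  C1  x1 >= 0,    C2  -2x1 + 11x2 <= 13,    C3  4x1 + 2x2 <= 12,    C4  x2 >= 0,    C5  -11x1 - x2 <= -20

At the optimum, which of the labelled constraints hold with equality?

C3 and C4

Corner points and C = 2x1 - 4x2:
  (53/24, 19/12) → C = -23/12
  (69/41, 61/41) → C = -106/41
  (3, 0) → C = 6
  (20/11, 0) → C = 40/11

The maximum is at (3, 0). Substituting into each constraint, equality holds for C3 and C4; the remaining constraints have slack.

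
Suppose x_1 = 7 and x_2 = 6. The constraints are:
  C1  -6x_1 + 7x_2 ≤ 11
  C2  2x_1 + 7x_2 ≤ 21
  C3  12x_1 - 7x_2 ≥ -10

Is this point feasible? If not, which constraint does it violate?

not feasible — violates C2

Constraint C2: 2x_1 + 7x_2 = 56, which is not ≤ 21. All other constraints are satisfied.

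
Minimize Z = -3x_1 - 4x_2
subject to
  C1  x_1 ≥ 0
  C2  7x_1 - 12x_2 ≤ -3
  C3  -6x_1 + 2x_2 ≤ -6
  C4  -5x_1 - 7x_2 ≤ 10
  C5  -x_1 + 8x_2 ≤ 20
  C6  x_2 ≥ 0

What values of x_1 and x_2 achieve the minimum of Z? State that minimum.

x_1 = 54/11, x_2 = 137/44, minimum Z = -299/11

Corner points and Z = -3x_1 - 4x_2:
  (39/29, 30/29) → Z = -237/29
  (54/11, 137/44) → Z = -299/11
  (44/23, 63/23) → Z = -384/23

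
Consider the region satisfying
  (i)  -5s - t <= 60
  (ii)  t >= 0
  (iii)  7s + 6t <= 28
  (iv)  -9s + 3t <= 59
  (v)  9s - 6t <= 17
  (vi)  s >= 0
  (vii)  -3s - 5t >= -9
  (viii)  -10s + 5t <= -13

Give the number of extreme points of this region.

4

Pairwise boundary intersections that survive every other constraint:
  (17/9, 0)
  (13/10, 0)
  (139/63, 10/21)
  (22/13, 51/65)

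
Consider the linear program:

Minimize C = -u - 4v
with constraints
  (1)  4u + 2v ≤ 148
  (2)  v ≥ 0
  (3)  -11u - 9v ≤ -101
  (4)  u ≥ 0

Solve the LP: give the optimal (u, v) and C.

u = 0, v = 74, minimum C = -296

Corner points and C = -u - 4v:
  (37, 0) → C = -37
  (0, 74) → C = -296
  (101/11, 0) → C = -101/11
  (0, 101/9) → C = -404/9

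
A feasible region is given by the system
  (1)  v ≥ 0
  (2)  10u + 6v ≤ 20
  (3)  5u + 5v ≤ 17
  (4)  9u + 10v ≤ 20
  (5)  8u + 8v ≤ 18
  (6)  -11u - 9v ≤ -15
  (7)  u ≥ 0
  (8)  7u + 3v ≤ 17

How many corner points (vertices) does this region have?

Intersecting each pair of boundary lines and keeping only the points that satisfy every inequality leaves:
  (2, 0)
  (15/11, 0)
  (40/23, 10/23)
  (0, 2)
  (0, 5/3)

5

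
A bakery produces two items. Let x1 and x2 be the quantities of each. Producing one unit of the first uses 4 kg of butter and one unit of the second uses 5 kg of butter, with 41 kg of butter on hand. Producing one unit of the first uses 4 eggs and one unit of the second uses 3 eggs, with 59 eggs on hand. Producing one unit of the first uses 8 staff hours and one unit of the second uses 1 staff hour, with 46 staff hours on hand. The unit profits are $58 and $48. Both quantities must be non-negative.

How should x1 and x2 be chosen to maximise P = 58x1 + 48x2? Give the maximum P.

x1 = 21/4, x2 = 4, maximum P = 993/2

Extreme points and P = 58x1 + 48x2:
  (0, 0) → P = 0
  (0, 41/5) → P = 1968/5
  (23/4, 0) → P = 667/2
  (21/4, 4) → P = 993/2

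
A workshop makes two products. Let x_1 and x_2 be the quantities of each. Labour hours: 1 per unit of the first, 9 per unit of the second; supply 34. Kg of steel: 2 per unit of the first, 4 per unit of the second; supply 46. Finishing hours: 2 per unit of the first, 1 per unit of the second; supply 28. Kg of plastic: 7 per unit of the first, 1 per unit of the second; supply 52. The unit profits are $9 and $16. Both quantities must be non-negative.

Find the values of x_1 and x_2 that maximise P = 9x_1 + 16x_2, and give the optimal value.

x_1 = 7, x_2 = 3, maximum P = 111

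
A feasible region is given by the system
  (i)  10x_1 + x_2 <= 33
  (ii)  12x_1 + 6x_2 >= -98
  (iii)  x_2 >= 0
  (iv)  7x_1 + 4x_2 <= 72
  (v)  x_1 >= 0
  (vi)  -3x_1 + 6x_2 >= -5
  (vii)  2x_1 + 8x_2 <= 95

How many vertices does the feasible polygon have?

5

Pairwise boundary intersections that survive every other constraint:
  (29/9, 7/9)
  (13/6, 34/3)
  (0, 0)
  (5/3, 0)
  (0, 95/8)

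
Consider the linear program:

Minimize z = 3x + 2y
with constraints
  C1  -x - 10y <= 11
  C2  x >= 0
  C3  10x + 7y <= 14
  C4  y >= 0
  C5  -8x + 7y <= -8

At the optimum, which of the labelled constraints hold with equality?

Feasible corners and z = 3x + 2y:
  (7/5, 0) → z = 21/5
  (11/9, 16/63) → z = 263/63
  (1, 0) → z = 3

The minimum is at (1, 0). Substituting into each constraint, equality holds for C4 and C5; the remaining constraints have slack.

C4 and C5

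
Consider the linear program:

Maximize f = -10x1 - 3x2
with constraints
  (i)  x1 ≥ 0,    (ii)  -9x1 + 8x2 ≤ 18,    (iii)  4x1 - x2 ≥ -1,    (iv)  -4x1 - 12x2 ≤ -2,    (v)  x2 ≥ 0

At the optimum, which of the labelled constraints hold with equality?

Extreme points and f = -10x1 - 3x2:
  (0, 1) → f = -3
  (0, 1/6) → f = -1/2
  (10/23, 63/23) → f = -289/23
  (1/2, 0) → f = -5
The feasible region is unbounded (it extends along (8, 9), (1, 0)), but f strictly decreases along every unbounded feasible direction, so there is no improving ray and the maximum is attained at a vertex.

The maximum is at (0, 1/6). Substituting into each constraint, equality holds for (i) and (iv); the remaining constraints have slack.

(i) and (iv)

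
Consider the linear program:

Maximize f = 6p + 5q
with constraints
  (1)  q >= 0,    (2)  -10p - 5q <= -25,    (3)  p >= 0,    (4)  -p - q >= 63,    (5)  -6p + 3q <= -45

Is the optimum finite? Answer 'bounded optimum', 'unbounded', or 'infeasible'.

infeasible

The boundaries q = 0 and -6p + 3q = -45 meet at (15/2, 0), but that point violates -p - q ≥ 63. Every candidate vertex is excluded by some other constraint, so the feasible region is empty.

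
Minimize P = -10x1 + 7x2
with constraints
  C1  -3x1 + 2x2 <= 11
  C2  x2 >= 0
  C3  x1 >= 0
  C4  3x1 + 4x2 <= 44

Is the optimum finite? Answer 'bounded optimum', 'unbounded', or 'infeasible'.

bounded optimum

Feasible corners and P = -10x1 + 7x2:
  (0, 11/2) → P = 77/2
  (22/9, 55/6) → P = 715/18
  (0, 0) → P = 0
  (44/3, 0) → P = -440/3
The feasible region has finitely many vertices and no improving ray; the minimum is -440/3 at (44/3, 0).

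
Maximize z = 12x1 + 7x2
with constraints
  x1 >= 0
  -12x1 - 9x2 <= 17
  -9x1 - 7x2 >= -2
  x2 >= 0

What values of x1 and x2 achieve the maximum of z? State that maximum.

Feasible corners and z = 12x1 + 7x2:
  (0, 2/7) → z = 2
  (0, 0) → z = 0
  (2/9, 0) → z = 8/3

x1 = 2/9, x2 = 0, maximum z = 8/3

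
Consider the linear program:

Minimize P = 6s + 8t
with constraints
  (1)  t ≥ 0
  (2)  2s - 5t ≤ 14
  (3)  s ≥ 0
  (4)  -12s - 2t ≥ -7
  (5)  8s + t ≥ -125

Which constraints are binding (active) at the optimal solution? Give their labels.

Extreme points and P = 6s + 8t:
  (0, 0) → P = 0
  (7/12, 0) → P = 7/2
  (0, 7/2) → P = 28

The minimum is at (0, 0). Substituting into each constraint, equality holds for (1) and (3); the remaining constraints have slack.

(1) and (3)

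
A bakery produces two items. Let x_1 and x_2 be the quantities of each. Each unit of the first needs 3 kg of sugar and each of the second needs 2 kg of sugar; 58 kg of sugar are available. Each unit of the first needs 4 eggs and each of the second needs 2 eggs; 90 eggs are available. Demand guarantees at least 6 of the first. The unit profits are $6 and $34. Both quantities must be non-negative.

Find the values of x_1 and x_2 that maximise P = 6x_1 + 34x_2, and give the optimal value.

x_1 = 6, x_2 = 20, maximum P = 716

Corner points and P = 6x_1 + 34x_2:
  (58/3, 0) → P = 116
  (6, 0) → P = 36
  (6, 20) → P = 716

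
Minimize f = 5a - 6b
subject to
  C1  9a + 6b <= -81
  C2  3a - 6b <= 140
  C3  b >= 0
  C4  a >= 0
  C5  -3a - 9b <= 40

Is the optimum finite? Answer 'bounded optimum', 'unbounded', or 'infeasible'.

infeasible

The boundaries 9a + 6b = -81 and b = 0 meet at (-9, 0), but that point violates a ≥ 0. Every candidate vertex is excluded by some other constraint, so the feasible region is empty.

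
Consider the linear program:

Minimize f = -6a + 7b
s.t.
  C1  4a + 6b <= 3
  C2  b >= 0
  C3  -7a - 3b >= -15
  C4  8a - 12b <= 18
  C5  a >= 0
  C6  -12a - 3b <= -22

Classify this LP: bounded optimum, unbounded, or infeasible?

infeasible

The boundaries 4a + 6b = 3 and b = 0 meet at (3/4, 0), but that point violates -12a - 3b ≤ -22. Every candidate vertex is excluded by some other constraint, so the feasible region is empty.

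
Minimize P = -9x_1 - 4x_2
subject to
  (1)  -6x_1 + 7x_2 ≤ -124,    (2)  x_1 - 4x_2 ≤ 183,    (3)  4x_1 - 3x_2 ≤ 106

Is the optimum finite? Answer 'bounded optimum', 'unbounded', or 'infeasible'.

Vertices and P = -9x_1 - 4x_2:
  (-785/17, -974/17) → P = 10961/17
  (37, 14) → P = -389
  (-125/13, -626/13) → P = 3629/13
The feasible region has finitely many vertices and no improving ray; the minimum is -389 at (37, 14).

bounded optimum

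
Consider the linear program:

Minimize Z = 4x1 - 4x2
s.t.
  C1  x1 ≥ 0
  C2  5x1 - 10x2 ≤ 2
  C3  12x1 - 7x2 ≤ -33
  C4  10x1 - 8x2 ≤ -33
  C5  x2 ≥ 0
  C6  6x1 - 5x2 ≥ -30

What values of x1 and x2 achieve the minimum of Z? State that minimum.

x1 = 5/2, x2 = 9, minimum Z = -26

Extreme points and Z = 4x1 - 4x2:
  (0, 33/7) → Z = -132/7
  (0, 6) → Z = -24
  (5/2, 9) → Z = -26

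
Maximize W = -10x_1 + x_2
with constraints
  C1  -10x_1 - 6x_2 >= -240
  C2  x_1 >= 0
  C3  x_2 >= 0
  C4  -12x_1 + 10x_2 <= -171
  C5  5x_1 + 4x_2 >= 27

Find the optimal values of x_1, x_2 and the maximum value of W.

x_1 = 57/4, x_2 = 0, maximum W = -285/2

The binding constraints are x_2 = 0 and -12x_1 + 10x_2 = -171.
Solving simultaneously gives x_1 = 57/4, x_2 = 0.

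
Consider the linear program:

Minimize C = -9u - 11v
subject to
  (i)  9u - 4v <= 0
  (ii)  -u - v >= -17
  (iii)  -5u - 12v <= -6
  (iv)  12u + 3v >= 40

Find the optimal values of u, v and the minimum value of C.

Corner points and C = -9u - 11v:
  (68/13, 153/13) → C = -2295/13
  (32/15, 24/5) → C = -72
  (-11/9, 164/9) → C = -1705/9

The binding constraints are -u - v = -17 and 12u + 3v = 40.
Solving simultaneously gives u = -11/9, v = 164/9.

u = -11/9, v = 164/9, minimum C = -1705/9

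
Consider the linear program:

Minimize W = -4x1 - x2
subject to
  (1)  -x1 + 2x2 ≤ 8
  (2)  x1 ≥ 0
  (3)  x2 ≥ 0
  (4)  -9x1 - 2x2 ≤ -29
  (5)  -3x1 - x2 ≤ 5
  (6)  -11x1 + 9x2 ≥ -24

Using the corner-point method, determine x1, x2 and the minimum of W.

Feasible corners and W = -4x1 - x2:
  (21/10, 101/20) → W = -269/20
  (120/13, 112/13) → W = -592/13
  (3, 1) → W = -13

At the optimal vertex, -x1 + 2x2 = 8 and -11x1 + 9x2 = -24.
Solving simultaneously gives x1 = 120/13, x2 = 112/13.

x1 = 120/13, x2 = 112/13, minimum W = -592/13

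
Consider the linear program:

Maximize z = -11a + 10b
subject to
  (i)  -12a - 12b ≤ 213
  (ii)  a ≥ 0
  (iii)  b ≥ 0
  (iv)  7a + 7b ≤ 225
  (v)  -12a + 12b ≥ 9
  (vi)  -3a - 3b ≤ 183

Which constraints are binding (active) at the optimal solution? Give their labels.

(ii) and (iv)

Corner points and z = -11a + 10b:
  (0, 225/7) → z = 2250/7
  (0, 3/4) → z = 15/2
  (879/56, 921/56) → z = -459/56

The maximum is at (0, 225/7). Substituting into each constraint, equality holds for (ii) and (iv); the remaining constraints have slack.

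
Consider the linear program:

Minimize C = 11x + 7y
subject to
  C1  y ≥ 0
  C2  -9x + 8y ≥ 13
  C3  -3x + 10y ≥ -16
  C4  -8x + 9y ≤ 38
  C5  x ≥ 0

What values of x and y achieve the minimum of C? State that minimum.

The binding constraints are -9x + 8y = 13 and x = 0.
Solving simultaneously gives x = 0, y = 13/8.

x = 0, y = 13/8, minimum C = 91/8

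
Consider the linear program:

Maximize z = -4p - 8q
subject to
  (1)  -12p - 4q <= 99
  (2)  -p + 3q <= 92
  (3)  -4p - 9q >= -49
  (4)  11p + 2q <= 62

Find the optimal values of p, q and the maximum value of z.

p = 223/10, q = -1833/20, maximum z = 644

Corner points and z = -4p - 8q:
  (-1087/92, 246/23) → z = -881/23
  (223/10, -1833/20) → z = 644
  (460/91, 291/91) → z = -4168/91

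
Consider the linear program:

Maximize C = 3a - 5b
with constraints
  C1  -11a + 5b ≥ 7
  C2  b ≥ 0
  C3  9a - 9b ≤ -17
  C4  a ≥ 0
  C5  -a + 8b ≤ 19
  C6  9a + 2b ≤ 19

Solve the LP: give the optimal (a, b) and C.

a = 0, b = 17/9, maximum C = -85/9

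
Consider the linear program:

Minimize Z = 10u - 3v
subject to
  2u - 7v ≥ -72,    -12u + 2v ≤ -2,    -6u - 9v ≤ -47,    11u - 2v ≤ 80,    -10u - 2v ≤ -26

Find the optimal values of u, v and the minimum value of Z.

Extreme points and Z = 10u - 3v:
  (79/40, 217/20) → Z = -64/5
  (704/73, 952/73) → Z = 4184/73
  (14/11, 73/11) → Z = -79/11
  (22/3, 1/3) → Z = 217/3
  (70/39, 157/39) → Z = 229/39

u = 79/40, v = 217/20, minimum Z = -64/5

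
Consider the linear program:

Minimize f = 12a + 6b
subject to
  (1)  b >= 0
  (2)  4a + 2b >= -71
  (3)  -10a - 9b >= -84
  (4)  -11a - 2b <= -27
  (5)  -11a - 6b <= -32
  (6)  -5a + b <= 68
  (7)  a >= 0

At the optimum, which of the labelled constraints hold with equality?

Extreme points and f = 12a + 6b:
  (42/5, 0) → f = 504/5
  (32/11, 0) → f = 384/11
  (75/79, 654/79) → f = 4824/79
  (49/22, 5/4) → f = 753/22

The minimum is at (49/22, 5/4). Substituting into each constraint, equality holds for (4) and (5); the remaining constraints have slack.

(4) and (5)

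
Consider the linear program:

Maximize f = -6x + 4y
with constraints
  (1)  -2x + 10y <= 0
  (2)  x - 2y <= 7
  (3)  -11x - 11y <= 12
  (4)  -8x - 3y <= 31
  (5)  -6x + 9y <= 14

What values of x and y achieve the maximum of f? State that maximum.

Extreme points and f = -6x + 4y:
  (35/3, 7/3) → f = -182/3
  (-10/11, -2/11) → f = 52/11
  (53/33, -89/33) → f = -674/33

At the optimal vertex, -2x + 10y = 0 and -11x - 11y = 12.
Solving simultaneously gives x = -10/11, y = -2/11.

x = -10/11, y = -2/11, maximum f = 52/11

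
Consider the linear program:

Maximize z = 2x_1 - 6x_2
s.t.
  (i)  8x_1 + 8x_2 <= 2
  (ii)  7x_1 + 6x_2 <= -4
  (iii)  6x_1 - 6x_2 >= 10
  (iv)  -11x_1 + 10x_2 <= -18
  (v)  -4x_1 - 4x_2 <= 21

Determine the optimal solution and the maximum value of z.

Extreme points and z = 2x_1 - 6x_2:
  (1/2, -5/4) → z = 17/2
  (55/2, -131/4) → z = 503/2
  (-23/14, -101/28) → z = 257/14

The optimum lies where 7x_1 + 6x_2 = -4 and -4x_1 - 4x_2 = 21.
Solving simultaneously gives x_1 = 55/2, x_2 = -131/4.

x_1 = 55/2, x_2 = -131/4, maximum z = 503/2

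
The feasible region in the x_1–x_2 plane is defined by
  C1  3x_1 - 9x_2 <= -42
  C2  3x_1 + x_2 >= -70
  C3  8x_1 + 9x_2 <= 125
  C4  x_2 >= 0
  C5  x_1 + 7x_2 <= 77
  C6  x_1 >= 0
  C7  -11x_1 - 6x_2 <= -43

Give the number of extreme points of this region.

Pairwise boundary intersections that survive every other constraint:
  (83/11, 79/11)
  (15/13, 197/39)
  (182/47, 491/47)
  (0, 11)
  (0, 43/6)

5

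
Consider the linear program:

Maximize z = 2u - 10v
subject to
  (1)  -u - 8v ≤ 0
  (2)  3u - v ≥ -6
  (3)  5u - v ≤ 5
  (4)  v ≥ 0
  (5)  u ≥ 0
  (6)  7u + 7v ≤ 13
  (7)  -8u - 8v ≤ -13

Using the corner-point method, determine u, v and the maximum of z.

u = 53/48, v = 25/48, maximum z = -3

Extreme points and z = 2u - 10v:
  (8/7, 5/7) → z = -34/7
  (53/48, 25/48) → z = -3
  (0, 13/7) → z = -130/7
  (0, 13/8) → z = -65/4

At the optimal vertex, 5u - v = 5 and -8u - 8v = -13.
Solving simultaneously gives u = 53/48, v = 25/48.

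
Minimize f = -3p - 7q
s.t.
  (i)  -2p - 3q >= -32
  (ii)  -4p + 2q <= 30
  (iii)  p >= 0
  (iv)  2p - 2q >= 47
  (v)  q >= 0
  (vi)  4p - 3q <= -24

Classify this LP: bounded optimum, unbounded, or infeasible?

infeasible

The boundaries -2p - 3q = -32 and p = 0 meet at (0, 32/3), but that point violates 2p - 2q ≥ 47. Every candidate vertex is excluded by some other constraint, so the feasible region is empty.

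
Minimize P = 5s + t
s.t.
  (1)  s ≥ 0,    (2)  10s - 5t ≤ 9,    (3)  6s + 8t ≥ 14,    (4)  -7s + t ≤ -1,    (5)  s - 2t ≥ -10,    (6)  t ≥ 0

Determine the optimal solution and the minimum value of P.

Extreme points and P = 5s + t:
  (71/55, 43/55) → P = 398/55
  (68/15, 109/15) → P = 449/15
  (11/31, 46/31) → P = 101/31
  (12/13, 71/13) → P = 131/13

The optimum lies where 6s + 8t = 14 and -7s + t = -1.
Solving simultaneously gives s = 11/31, t = 46/31.

s = 11/31, t = 46/31, minimum P = 101/31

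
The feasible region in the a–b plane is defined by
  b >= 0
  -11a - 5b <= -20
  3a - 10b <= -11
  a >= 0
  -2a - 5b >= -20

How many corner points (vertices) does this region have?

3

Intersecting each pair of boundary lines and keeping only the points that satisfy every inequality leaves:
  (29/25, 181/125)
  (0, 4)
  (29/7, 82/35)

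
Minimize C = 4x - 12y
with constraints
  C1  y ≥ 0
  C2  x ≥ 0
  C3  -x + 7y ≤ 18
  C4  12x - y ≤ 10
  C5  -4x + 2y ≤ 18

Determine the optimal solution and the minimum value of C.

Feasible corners and C = 4x - 12y:
  (0, 0) → C = 0
  (5/6, 0) → C = 10/3
  (0, 18/7) → C = -216/7
  (88/83, 226/83) → C = -2360/83

At the optimal vertex, x = 0 and -x + 7y = 18.
Solving simultaneously gives x = 0, y = 18/7.

x = 0, y = 18/7, minimum C = -216/7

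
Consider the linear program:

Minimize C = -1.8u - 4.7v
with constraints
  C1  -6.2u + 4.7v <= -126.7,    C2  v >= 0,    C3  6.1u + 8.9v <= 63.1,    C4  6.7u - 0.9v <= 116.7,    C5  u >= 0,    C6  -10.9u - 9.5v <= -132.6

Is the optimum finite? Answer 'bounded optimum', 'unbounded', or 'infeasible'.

The boundaries -6.2u + 4.7v = -126.7 and 6.7u - 0.9v = 116.7 meet at (43446/2591, -12535/2591), but that point violates v ≥ 0. Every candidate vertex is excluded by some other constraint, so the feasible region is empty.

infeasible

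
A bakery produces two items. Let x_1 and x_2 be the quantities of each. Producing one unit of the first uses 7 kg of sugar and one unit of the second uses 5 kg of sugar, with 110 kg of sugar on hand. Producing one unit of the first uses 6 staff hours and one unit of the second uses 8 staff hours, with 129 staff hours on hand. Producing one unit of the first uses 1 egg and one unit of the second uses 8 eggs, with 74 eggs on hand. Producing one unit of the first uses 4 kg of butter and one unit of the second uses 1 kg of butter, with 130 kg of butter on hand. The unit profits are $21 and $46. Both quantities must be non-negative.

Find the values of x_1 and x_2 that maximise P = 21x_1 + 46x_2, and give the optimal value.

x_1 = 10, x_2 = 8, maximum P = 578

Feasible corners and P = 21x_1 + 46x_2:
  (0, 0) → P = 0
  (0, 37/4) → P = 851/2
  (110/7, 0) → P = 330
  (10, 8) → P = 578

The binding constraints are 7x_1 + 5x_2 = 110 and x_1 + 8x_2 = 74.
Solving simultaneously gives x_1 = 10, x_2 = 8.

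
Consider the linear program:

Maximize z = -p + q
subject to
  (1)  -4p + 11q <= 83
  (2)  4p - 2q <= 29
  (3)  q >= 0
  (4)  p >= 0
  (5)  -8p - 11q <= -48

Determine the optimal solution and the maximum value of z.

p = 0, q = 83/11, maximum z = 83/11

Extreme points and z = -p + q:
  (485/36, 112/9) → z = -37/36
  (0, 83/11) → z = 83/11
  (29/4, 0) → z = -29/4
  (6, 0) → z = -6
  (0, 48/11) → z = 48/11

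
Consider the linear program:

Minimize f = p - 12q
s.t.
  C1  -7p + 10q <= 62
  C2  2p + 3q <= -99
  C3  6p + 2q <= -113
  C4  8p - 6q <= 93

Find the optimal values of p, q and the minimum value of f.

p = -1176/41, q = -569/41, minimum f = 5652/41

The feasible region is unbounded (it extends along (-3, -4), (-10, -7)), but f strictly increases along every unbounded feasible direction, so there is no improving ray and the minimum is attained at a vertex.

At the optimal vertex, -7p + 10q = 62 and 2p + 3q = -99.
Solving simultaneously gives p = -1176/41, q = -569/41.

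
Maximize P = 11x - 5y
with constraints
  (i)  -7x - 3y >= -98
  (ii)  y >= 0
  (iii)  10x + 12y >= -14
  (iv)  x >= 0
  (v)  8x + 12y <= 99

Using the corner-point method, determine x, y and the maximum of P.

x = 99/8, y = 0, maximum P = 1089/8

Feasible corners and P = 11x - 5y:
  (0, 0) → P = 0
  (99/8, 0) → P = 1089/8
  (0, 33/4) → P = -165/4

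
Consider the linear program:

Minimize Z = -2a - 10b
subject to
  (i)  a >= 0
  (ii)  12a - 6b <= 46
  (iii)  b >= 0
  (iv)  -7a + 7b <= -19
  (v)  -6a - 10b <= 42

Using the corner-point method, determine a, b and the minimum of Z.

a = 104/21, b = 47/21, minimum Z = -226/7

Extreme points and Z = -2a - 10b:
  (23/6, 0) → Z = -23/3
  (104/21, 47/21) → Z = -226/7
  (19/7, 0) → Z = -38/7

At the optimal vertex, 12a - 6b = 46 and -7a + 7b = -19.
Solving simultaneously gives a = 104/21, b = 47/21.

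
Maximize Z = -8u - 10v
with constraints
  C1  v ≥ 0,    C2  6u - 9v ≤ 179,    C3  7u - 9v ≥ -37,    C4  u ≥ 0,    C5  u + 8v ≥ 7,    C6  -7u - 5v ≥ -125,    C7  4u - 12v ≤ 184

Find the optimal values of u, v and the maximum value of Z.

Extreme points and Z = -8u - 10v:
  (7, 0) → Z = -56
  (125/7, 0) → Z = -1000/7
  (0, 37/9) → Z = -370/9
  (470/49, 81/7) → Z = -9430/49
  (0, 7/8) → Z = -35/4

The binding constraints are u = 0 and u + 8v = 7.
Solving simultaneously gives u = 0, v = 7/8.

u = 0, v = 7/8, maximum Z = -35/4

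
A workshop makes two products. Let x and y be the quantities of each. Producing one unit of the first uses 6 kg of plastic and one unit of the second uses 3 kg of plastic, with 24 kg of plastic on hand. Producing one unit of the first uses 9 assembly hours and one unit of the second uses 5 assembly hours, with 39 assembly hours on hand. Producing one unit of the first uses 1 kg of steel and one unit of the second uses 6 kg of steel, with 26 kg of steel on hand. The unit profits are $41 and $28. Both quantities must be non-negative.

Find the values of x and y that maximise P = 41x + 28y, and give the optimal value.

x = 2, y = 4, maximum P = 194

Corner points and P = 41x + 28y:
  (0, 0) → P = 0
  (0, 13/3) → P = 364/3
  (4, 0) → P = 164
  (2, 4) → P = 194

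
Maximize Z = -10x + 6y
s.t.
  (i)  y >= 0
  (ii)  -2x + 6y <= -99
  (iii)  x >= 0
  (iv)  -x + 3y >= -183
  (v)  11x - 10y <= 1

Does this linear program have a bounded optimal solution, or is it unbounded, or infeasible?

infeasible

The boundaries y = 0 and -2x + 6y = -99 meet at (99/2, 0), but that point violates 11x - 10y ≤ 1. Every candidate vertex is excluded by some other constraint, so the feasible region is empty.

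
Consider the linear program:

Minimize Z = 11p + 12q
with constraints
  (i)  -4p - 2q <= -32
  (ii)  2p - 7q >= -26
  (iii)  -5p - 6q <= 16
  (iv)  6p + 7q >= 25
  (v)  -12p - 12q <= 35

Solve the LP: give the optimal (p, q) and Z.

p = 87/8, q = -23/4, minimum Z = 405/8

Corner points and Z = 11p + 12q:
  (43/8, 21/4) → Z = 977/8
  (87/8, -23/4) → Z = 405/8
  (262, -221) → Z = 230
The feasible region is unbounded (it extends along (6, -5), (7, 2)), but Z strictly increases along every unbounded feasible direction, so there is no improving ray and the minimum is attained at a vertex.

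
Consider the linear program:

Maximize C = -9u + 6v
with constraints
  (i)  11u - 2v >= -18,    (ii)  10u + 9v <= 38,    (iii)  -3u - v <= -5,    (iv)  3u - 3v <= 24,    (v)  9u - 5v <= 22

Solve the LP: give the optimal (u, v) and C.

u = 7/17, v = 64/17, maximum C = 321/17

Corner points and C = -9u + 6v:
  (7/17, 64/17) → C = 321/17
  (388/131, 122/131) → C = -2760/131
  (47/24, -7/8) → C = -183/8

The binding constraints are 10u + 9v = 38 and -3u - v = -5.
Solving simultaneously gives u = 7/17, v = 64/17.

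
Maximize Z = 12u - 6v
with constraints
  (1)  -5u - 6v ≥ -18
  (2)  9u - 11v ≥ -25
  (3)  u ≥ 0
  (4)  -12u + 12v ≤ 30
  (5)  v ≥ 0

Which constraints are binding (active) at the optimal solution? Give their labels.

Extreme points and Z = 12u - 6v:
  (48/109, 287/109) → Z = -1146/109
  (18/5, 0) → Z = 216/5
  (0, 25/11) → Z = -150/11
  (0, 0) → Z = 0

The maximum is at (18/5, 0). Substituting into each constraint, equality holds for (1) and (5); the remaining constraints have slack.

(1) and (5)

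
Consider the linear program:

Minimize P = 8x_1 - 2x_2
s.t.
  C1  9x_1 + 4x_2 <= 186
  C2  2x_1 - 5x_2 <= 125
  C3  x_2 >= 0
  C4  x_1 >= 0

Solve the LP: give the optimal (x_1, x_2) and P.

x_1 = 0, x_2 = 93/2, minimum P = -93

The optimum lies where 9x_1 + 4x_2 = 186 and x_1 = 0.
Solving simultaneously gives x_1 = 0, x_2 = 93/2.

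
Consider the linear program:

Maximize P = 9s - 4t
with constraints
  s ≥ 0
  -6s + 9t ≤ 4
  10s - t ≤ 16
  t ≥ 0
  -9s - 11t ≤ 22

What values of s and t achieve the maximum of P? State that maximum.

Corner points and P = 9s - 4t:
  (0, 4/9) → P = -16/9
  (0, 0) → P = 0
  (37/21, 34/21) → P = 197/21
  (8/5, 0) → P = 72/5

s = 8/5, t = 0, maximum P = 72/5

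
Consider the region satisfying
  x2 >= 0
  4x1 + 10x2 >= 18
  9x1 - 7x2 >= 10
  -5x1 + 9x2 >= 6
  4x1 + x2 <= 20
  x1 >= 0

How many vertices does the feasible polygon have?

3

The feasible vertices (each the meet of two boundaries and inside every other half-plane) are:
  (66/23, 52/23)
  (150/37, 140/37)
  (174/41, 124/41)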